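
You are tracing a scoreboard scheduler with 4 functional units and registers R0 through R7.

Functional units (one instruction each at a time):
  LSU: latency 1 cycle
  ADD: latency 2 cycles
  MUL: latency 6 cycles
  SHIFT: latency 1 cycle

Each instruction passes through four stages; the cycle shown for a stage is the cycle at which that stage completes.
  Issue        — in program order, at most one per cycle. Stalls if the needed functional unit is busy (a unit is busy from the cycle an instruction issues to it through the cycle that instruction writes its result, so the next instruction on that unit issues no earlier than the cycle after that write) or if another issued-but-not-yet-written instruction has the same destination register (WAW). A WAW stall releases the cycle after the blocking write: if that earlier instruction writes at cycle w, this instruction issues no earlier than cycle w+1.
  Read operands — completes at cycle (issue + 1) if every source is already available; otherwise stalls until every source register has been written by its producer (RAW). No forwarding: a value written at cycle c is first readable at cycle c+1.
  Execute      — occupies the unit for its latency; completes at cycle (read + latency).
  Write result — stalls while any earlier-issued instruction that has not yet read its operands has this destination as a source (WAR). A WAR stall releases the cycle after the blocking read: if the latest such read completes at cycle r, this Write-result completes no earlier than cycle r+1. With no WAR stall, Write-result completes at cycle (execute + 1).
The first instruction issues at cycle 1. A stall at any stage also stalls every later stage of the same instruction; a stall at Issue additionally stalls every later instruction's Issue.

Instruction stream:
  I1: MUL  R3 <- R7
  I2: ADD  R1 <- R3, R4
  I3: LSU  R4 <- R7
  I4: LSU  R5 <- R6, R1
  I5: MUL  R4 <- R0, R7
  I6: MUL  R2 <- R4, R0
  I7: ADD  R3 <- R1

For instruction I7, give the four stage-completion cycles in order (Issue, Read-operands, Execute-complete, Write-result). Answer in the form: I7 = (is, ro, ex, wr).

cycle 1: I1→MUL
cycle 2: I1 RO · I2→ADD
cycle 3: I3→LSU
cycle 4: I3 RO
cycle 5: I3 EX
cycle 8: I1 EX
cycle 9: I1 WR R3
cycle 10: I2 RO
cycle 11: I3 WR R4
cycle 12: I2 EX · I4→LSU
cycle 13: I2 WR R1 · I5→MUL
cycle 14: I4 RO · I5 RO
cycle 15: I4 EX
cycle 16: I4 WR R5
cycle 20: I5 EX
cycle 21: I5 WR R4
cycle 22: I6→MUL
cycle 23: I6 RO · I7→ADD
cycle 24: I7 RO
cycle 26: I7 EX
cycle 27: I7 WR R3
cycle 29: I6 EX
cycle 30: I6 WR R2

I7 = (23, 24, 26, 27)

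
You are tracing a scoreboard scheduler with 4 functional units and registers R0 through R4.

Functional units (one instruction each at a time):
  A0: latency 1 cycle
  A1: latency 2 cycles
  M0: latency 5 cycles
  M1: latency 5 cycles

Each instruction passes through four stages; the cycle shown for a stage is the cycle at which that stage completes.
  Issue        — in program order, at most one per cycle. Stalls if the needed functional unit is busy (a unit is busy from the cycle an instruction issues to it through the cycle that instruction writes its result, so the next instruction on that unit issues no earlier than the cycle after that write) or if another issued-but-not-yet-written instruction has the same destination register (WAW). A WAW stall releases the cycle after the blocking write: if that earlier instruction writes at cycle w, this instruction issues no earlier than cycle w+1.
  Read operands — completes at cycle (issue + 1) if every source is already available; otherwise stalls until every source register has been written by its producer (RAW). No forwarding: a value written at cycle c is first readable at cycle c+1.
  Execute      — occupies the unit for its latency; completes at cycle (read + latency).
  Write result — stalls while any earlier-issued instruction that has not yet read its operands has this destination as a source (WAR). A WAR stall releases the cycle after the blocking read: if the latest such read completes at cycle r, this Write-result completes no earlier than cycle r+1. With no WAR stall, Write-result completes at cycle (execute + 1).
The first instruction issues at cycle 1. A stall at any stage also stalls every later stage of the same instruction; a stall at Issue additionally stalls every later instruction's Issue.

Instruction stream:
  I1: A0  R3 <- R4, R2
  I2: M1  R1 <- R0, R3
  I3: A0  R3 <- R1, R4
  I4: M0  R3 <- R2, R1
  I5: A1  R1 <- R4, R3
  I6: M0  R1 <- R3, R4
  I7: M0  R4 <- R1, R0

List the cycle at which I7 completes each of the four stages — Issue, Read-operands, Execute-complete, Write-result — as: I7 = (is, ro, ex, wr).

I7 = (35, 36, 41, 42)

I1  is:1  ro:2  ex:3  wr:4
I2  is:2  ro:5  ex:10  wr:11  — RAW R3: wait I1 write@4
I3  is:5  ro:12  ex:13  wr:14  — struct: A0 busy until I1 writes@4, RAW R1: wait I2 write@11
I4  is:15  ro:16  ex:21  wr:22  — WAW R3: wait I3 write@14
I5  is:16  ro:23  ex:25  wr:26  — RAW R3: wait I4 write@22
I6  is:27  ro:28  ex:33  wr:34  — WAW R1: wait I5 write@26
I7  is:35  ro:36  ex:41  wr:42  — struct: M0 busy until I6 writes@34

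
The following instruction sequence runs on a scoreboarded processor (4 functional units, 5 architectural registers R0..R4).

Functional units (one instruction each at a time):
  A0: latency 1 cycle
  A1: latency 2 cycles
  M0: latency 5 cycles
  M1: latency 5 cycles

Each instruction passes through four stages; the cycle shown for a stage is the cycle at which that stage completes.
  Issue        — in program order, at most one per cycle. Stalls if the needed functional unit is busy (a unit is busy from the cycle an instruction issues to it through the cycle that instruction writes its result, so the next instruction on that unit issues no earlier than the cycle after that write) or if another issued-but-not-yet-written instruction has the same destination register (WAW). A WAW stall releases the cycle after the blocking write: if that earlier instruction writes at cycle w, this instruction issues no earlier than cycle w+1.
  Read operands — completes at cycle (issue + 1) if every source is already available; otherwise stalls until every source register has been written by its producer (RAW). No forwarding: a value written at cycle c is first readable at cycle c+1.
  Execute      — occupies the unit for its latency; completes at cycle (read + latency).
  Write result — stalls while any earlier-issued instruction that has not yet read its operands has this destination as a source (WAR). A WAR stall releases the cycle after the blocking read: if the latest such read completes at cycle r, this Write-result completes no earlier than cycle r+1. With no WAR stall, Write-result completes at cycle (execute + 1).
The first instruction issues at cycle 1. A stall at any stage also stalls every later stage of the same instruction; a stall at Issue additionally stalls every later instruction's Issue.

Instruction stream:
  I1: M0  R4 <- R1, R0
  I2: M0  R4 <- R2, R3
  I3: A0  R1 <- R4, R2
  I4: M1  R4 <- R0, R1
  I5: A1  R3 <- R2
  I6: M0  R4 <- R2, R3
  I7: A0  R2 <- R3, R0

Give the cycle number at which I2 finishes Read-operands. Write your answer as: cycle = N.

I1: IS=1 RO=2 EX=7 WR=8
I2: IS=9 RO=10 EX=15 WR=16  [struct: M0 busy until I1 writes@8]
I3: IS=10 RO=17 EX=18 WR=19  [RAW R4: wait I2 write@16]
I4: IS=17 RO=20 EX=25 WR=26  [WAW R4: wait I2 write@16; RAW R1: wait I3 write@19]
I5: IS=18 RO=19 EX=21 WR=22
I6: IS=27 RO=28 EX=33 WR=34  [WAW R4: wait I4 write@26]
I7: IS=28 RO=29 EX=30 WR=31

cycle = 10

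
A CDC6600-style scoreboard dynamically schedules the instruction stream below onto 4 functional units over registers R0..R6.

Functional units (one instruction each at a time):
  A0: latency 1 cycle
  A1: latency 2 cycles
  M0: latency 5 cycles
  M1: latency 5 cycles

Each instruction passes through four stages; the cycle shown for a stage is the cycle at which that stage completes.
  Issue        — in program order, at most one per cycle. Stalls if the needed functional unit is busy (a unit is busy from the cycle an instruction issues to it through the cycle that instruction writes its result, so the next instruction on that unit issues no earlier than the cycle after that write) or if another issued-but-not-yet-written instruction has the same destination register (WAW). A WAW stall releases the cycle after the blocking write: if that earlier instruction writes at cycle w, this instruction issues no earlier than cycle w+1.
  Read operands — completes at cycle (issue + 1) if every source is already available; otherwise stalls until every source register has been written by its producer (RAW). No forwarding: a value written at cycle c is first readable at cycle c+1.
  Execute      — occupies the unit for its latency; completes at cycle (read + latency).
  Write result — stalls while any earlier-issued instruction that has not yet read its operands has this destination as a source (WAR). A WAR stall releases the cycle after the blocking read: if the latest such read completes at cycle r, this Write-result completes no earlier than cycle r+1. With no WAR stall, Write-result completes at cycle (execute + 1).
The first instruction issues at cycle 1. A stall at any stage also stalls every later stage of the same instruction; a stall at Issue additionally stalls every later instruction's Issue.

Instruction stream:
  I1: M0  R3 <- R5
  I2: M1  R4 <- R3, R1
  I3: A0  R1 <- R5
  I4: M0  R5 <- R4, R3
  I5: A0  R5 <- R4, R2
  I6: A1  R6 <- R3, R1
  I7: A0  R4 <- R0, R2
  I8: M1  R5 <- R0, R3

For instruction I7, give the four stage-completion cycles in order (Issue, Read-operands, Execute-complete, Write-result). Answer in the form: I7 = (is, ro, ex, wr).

I7 = (27, 28, 29, 30)

I1: IS=1 RO=2 EX=7 WR=8
I2: IS=2 RO=9 EX=14 WR=15  [RAW R3: wait I1 write@8]
I3: IS=3 RO=4 EX=5 WR=10  [WAR R1: wait I2 read@9]
I4: IS=9 RO=16 EX=21 WR=22  [struct: M0 busy until I1 writes@8; RAW R4: wait I2 write@15]
I5: IS=23 RO=24 EX=25 WR=26  [WAW R5: wait I4 write@22]
I6: IS=24 RO=25 EX=27 WR=28
I7: IS=27 RO=28 EX=29 WR=30  [struct: A0 busy until I5 writes@26]
I8: IS=28 RO=29 EX=34 WR=35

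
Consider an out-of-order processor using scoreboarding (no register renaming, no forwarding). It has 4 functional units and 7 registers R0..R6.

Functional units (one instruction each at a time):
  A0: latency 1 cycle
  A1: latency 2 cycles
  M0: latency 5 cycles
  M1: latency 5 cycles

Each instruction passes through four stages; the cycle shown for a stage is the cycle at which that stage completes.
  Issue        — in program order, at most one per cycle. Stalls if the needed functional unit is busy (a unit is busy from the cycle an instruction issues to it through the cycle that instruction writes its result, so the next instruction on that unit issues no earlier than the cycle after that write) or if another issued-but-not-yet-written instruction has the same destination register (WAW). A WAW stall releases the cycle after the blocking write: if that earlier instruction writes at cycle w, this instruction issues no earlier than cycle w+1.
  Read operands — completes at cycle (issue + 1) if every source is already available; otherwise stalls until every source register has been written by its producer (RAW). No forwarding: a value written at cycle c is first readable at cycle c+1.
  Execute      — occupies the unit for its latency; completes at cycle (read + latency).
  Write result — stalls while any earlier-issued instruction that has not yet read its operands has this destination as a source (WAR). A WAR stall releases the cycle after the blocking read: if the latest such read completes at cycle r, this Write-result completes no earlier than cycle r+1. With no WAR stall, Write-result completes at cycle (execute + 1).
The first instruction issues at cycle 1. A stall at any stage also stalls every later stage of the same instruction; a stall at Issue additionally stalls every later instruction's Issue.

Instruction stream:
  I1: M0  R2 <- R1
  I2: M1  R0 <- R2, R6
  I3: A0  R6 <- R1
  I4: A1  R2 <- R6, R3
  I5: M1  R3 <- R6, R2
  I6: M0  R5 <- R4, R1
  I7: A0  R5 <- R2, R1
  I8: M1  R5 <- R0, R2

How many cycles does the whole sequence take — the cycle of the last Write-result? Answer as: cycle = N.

cycle = 36

cycle 1: I1→M0
cycle 2: I1 RO | I2→M1
cycle 3: I3→A0
cycle 4: I3 RO
cycle 5: I3 EX
cycle 7: I1 EX
cycle 8: I1 WR R2
cycle 9: I2 RO | I4→A1
cycle 10: I3 WR R6
cycle 11: I4 RO
cycle 13: I4 EX
cycle 14: I2 EX | I4 WR R2
cycle 15: I2 WR R0
cycle 16: I5→M1
cycle 17: I5 RO | I6→M0
cycle 18: I6 RO
cycle 22: I5 EX
cycle 23: I5 WR R3 | I6 EX
cycle 24: I6 WR R5
cycle 25: I7→A0
cycle 26: I7 RO
cycle 27: I7 EX
cycle 28: I7 WR R5
cycle 29: I8→M1
cycle 30: I8 RO
cycle 35: I8 EX
cycle 36: I8 WR R5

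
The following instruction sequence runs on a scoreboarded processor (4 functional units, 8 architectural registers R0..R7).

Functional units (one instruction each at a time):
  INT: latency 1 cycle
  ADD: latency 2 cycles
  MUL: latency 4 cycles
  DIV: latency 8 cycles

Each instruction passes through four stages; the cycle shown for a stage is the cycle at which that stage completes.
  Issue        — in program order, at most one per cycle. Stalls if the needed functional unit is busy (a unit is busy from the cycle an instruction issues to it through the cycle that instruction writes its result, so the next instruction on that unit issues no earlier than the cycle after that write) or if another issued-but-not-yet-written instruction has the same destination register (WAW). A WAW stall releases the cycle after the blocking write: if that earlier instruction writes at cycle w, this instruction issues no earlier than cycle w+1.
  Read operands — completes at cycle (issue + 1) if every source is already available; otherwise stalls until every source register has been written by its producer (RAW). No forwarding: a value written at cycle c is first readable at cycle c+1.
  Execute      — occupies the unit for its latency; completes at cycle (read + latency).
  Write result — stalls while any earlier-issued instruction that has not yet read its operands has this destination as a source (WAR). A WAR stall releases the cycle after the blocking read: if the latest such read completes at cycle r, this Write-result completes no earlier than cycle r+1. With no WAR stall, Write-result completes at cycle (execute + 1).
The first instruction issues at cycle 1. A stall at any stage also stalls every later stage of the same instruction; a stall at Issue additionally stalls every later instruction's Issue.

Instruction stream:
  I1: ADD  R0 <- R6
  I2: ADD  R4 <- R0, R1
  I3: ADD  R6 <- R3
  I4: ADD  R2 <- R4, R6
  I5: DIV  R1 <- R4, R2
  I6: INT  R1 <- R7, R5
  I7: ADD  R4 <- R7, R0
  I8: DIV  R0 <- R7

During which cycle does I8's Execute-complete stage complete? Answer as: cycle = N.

I1 -> (1, 2, 4, 5)
I2 -> (6, 7, 9, 10)  // struct: ADD busy until I1 writes@5
I3 -> (11, 12, 14, 15)  // struct: ADD busy until I2 writes@10
I4 -> (16, 17, 19, 20)  // struct: ADD busy until I3 writes@15
I5 -> (17, 21, 29, 30)  // RAW R2: wait I4 write@20
I6 -> (31, 32, 33, 34)  // WAW R1: wait I5 write@30
I7 -> (32, 33, 35, 36)
I8 -> (33, 34, 42, 43)

cycle = 42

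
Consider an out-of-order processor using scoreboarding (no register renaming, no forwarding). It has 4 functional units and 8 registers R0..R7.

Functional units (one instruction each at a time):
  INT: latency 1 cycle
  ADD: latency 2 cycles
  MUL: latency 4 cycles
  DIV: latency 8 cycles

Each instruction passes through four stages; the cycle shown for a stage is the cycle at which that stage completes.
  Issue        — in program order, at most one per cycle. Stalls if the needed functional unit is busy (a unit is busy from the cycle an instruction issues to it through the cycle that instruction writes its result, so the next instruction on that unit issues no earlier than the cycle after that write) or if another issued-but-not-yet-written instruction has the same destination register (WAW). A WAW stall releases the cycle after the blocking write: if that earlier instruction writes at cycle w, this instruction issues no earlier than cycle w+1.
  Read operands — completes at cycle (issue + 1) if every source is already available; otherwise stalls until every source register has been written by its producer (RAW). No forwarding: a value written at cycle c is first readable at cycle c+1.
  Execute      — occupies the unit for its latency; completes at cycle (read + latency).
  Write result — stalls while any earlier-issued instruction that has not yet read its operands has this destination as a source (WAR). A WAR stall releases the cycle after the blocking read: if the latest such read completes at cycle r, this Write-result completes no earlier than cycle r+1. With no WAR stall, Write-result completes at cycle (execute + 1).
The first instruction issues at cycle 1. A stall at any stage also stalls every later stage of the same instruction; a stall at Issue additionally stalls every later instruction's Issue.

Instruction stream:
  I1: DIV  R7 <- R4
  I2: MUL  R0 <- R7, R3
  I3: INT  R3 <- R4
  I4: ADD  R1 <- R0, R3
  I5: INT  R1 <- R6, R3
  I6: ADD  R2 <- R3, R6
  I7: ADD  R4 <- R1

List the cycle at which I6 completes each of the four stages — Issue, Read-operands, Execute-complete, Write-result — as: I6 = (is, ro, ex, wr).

I6 = (23, 24, 26, 27)

cycle 1: I1 dispatched to DIV
cycle 2: I1 operands ready | I2 dispatched to MUL
cycle 3: I3 dispatched to INT
cycle 4: I3 operands ready | I4 dispatched to ADD
cycle 5: I3 complete
cycle 10: I1 complete
cycle 11: R7←I1
cycle 12: I2 operands ready
cycle 13: R3←I3
cycle 16: I2 complete
cycle 17: R0←I2
cycle 18: I4 operands ready
cycle 20: I4 complete
cycle 21: R1←I4
cycle 22: I5 dispatched to INT
cycle 23: I5 operands ready | I6 dispatched to ADD
cycle 24: I5 complete | I6 operands ready
cycle 25: R1←I5
cycle 26: I6 complete
cycle 27: R2←I6
cycle 28: I7 dispatched to ADD
cycle 29: I7 operands ready
cycle 31: I7 complete
cycle 32: R4←I7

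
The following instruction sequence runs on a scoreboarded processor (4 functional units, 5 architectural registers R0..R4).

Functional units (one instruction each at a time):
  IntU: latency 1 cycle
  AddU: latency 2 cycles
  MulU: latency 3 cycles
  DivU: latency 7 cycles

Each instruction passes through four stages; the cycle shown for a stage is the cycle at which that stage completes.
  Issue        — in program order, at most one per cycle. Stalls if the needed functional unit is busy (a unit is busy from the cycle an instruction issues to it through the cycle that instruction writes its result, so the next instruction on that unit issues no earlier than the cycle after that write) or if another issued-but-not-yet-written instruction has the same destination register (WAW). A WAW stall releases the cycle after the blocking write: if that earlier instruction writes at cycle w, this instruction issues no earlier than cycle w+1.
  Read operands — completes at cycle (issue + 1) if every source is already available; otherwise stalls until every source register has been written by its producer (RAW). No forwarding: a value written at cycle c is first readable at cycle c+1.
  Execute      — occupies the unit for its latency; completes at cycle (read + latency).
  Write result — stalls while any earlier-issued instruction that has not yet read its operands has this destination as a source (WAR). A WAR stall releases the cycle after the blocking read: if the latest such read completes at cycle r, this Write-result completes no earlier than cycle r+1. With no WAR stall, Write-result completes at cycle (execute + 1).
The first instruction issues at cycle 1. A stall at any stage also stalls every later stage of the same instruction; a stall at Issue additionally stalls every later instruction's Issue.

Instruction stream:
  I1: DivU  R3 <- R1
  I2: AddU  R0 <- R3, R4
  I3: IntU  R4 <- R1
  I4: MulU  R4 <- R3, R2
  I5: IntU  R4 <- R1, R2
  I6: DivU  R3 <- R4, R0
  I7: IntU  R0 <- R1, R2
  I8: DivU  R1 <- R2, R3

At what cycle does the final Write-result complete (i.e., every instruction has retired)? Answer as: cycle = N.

1) issue 1, read 2, done 9, write 10
2) issue 2, read 11, done 13, write 14  <RAW R3: wait I1 write@10>
3) issue 3, read 4, done 5, write 12  <WAR R4: wait I2 read@11>
4) issue 13, read 14, done 17, write 18  <WAW R4: wait I3 write@12>
5) issue 19, read 20, done 21, write 22  <WAW R4: wait I4 write@18>
6) issue 20, read 23, done 30, write 31  <RAW R4: wait I5 write@22>
7) issue 23, read 24, done 25, write 26  <struct: IntU busy until I5 writes@22>
8) issue 32, read 33, done 40, write 41  <struct: DivU busy until I6 writes@31>

cycle = 41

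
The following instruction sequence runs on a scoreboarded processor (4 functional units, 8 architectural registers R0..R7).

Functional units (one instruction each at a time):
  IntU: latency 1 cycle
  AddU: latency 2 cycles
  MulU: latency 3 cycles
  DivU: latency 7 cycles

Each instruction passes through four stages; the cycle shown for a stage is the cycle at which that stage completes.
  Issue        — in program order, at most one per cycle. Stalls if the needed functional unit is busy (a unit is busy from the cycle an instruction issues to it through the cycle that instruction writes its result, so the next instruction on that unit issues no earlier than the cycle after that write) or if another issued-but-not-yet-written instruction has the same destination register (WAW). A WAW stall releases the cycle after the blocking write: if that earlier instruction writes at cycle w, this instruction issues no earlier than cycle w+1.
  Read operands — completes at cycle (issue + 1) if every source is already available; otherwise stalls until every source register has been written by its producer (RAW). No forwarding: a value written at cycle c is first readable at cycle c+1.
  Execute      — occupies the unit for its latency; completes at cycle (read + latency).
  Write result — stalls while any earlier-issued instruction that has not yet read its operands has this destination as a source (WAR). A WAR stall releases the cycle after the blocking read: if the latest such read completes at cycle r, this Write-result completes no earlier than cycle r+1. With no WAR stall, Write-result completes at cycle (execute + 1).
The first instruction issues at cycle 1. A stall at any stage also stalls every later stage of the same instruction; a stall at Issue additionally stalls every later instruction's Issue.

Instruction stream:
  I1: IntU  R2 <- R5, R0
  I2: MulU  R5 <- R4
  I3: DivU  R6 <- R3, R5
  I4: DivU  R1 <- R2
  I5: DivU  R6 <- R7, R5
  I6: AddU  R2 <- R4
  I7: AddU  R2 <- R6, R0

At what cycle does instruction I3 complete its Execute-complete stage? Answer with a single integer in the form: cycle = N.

cycle = 15

[I1] 1/2/3/4
[I2] 2/3/6/7
[I3] 3/8/15/16  (RAW R5: wait I2 write@7)
[I4] 17/18/25/26  (struct: DivU busy until I3 writes@16)
[I5] 27/28/35/36  (struct: DivU busy until I4 writes@26)
[I6] 28/29/31/32
[I7] 33/37/39/40  (struct: AddU busy until I6 writes@32; RAW R6: wait I5 write@36)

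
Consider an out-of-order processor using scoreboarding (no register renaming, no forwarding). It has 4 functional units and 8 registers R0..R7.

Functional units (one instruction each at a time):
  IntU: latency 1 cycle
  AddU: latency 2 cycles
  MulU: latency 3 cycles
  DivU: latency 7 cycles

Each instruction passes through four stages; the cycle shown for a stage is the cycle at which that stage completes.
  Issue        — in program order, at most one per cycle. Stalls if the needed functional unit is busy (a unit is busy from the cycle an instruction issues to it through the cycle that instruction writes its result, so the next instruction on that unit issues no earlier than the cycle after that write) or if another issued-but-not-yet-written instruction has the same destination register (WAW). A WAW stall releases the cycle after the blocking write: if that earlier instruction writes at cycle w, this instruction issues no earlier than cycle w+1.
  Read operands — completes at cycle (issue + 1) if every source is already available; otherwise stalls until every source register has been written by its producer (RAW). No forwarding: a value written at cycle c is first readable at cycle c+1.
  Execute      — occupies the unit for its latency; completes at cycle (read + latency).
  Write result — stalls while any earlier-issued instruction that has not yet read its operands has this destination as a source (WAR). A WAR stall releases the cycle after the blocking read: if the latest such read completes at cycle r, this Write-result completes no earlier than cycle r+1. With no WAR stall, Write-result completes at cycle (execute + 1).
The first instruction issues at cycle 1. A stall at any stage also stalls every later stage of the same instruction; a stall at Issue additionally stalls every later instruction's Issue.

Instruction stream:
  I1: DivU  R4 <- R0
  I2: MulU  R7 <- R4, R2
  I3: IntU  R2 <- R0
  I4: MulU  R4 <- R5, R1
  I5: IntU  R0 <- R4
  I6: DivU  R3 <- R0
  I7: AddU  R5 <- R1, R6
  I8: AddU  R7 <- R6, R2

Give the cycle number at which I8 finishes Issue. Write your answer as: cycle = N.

cycle = 24

[1] I1 issues→DivU
[2] I1 reads · I2 issues→MulU
[3] I3 issues→IntU
[4] I3 reads
[5] I3 exec-done
[9] I1 exec-done
[10] I1 writes R4
[11] I2 reads
[12] I3 writes R2
[14] I2 exec-done
[15] I2 writes R7
[16] I4 issues→MulU
[17] I4 reads · I5 issues→IntU
[18] I6 issues→DivU
[19] I7 issues→AddU
[20] I4 exec-done · I7 reads
[21] I4 writes R4
[22] I5 reads · I7 exec-done
[23] I5 exec-done · I7 writes R5
[24] I5 writes R0 · I8 issues→AddU
[25] I6 reads · I8 reads
[27] I8 exec-done
[28] I8 writes R7
[32] I6 exec-done
[33] I6 writes R3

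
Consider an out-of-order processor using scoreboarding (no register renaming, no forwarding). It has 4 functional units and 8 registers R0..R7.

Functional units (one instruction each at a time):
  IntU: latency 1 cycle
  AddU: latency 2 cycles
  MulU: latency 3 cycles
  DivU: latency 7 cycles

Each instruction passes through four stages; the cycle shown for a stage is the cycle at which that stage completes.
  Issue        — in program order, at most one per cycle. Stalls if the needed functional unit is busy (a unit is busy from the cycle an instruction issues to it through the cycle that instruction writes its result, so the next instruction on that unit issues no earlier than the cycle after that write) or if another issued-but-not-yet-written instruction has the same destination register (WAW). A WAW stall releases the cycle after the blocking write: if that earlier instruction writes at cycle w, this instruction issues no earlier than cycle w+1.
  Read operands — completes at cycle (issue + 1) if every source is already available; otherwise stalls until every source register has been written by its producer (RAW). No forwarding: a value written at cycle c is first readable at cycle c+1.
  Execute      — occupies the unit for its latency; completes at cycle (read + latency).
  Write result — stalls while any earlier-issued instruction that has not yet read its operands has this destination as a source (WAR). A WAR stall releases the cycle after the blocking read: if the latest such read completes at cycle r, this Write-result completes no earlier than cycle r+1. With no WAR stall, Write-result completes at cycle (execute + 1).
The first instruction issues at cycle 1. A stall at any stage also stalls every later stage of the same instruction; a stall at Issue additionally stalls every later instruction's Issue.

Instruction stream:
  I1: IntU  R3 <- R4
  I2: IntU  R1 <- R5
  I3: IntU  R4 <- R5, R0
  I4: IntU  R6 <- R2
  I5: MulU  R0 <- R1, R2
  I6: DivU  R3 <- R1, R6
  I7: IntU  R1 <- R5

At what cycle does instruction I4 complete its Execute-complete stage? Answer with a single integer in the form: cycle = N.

[I1] 1/2/3/4
[I2] 5/6/7/8  (struct: IntU busy until I1 writes@4)
[I3] 9/10/11/12  (struct: IntU busy until I2 writes@8)
[I4] 13/14/15/16  (struct: IntU busy until I3 writes@12)
[I5] 14/15/18/19
[I6] 15/17/24/25  (RAW R6: wait I4 write@16)
[I7] 17/18/19/20  (struct: IntU busy until I4 writes@16)

cycle = 15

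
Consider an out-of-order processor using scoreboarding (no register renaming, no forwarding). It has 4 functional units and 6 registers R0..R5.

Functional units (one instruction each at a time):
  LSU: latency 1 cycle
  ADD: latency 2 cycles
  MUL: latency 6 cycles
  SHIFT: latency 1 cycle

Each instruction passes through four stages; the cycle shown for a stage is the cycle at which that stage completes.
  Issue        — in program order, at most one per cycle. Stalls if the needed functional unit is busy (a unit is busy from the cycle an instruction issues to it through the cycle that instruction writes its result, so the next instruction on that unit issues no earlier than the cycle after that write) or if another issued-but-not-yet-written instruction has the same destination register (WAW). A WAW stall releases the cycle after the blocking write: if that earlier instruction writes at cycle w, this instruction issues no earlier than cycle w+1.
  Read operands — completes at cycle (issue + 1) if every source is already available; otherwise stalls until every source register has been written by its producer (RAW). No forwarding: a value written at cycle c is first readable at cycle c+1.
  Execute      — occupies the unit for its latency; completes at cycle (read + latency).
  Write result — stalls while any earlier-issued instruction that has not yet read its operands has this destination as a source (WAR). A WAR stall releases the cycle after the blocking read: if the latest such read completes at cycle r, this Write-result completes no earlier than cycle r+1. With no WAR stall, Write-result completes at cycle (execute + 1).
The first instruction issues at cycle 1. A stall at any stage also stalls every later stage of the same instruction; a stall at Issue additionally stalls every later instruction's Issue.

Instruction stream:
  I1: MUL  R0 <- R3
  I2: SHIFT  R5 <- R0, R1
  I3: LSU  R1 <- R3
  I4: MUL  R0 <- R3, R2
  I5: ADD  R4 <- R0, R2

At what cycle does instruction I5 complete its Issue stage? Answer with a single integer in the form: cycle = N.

cycle = 11

cycle 1: I1 dispatched to MUL
cycle 2: I1 operands ready · I2 dispatched to SHIFT
cycle 3: I3 dispatched to LSU
cycle 4: I3 operands ready
cycle 5: I3 complete
cycle 8: I1 complete
cycle 9: R0←I1
cycle 10: I2 operands ready · I4 dispatched to MUL
cycle 11: I2 complete · R1←I3 · I4 operands ready · I5 dispatched to ADD
cycle 12: R5←I2
cycle 17: I4 complete
cycle 18: R0←I4
cycle 19: I5 operands ready
cycle 21: I5 complete
cycle 22: R4←I5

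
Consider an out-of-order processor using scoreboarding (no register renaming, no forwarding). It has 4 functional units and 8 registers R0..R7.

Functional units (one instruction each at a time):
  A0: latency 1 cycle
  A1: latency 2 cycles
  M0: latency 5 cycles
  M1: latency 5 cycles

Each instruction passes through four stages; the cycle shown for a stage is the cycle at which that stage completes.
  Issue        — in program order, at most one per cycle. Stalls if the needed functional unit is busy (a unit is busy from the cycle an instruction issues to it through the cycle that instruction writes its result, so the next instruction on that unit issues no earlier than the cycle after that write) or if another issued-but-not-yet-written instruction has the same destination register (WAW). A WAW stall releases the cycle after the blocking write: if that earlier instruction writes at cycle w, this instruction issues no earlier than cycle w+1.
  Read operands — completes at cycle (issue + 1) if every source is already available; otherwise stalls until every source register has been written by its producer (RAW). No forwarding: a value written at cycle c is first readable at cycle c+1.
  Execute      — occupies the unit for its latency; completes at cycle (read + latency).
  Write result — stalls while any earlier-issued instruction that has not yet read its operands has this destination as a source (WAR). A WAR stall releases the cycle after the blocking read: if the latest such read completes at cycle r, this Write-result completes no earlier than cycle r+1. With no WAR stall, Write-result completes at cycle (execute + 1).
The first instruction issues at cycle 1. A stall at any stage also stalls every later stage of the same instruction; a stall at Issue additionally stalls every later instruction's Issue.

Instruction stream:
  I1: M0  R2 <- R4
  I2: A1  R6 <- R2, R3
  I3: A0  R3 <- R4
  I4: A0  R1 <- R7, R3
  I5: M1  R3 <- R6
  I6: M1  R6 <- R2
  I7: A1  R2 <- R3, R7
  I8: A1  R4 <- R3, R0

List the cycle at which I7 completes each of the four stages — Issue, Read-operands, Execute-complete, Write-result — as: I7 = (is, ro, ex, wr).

I7 = (21, 22, 24, 25)

1) issue 1, read 2, done 7, write 8
2) issue 2, read 9, done 11, write 12  <RAW R2: wait I1 write@8>
3) issue 3, read 4, done 5, write 10  <WAR R3: wait I2 read@9>
4) issue 11, read 12, done 13, write 14  <struct: A0 busy until I3 writes@10>
5) issue 12, read 13, done 18, write 19
6) issue 20, read 21, done 26, write 27  <struct: M1 busy until I5 writes@19>
7) issue 21, read 22, done 24, write 25
8) issue 26, read 27, done 29, write 30  <struct: A1 busy until I7 writes@25>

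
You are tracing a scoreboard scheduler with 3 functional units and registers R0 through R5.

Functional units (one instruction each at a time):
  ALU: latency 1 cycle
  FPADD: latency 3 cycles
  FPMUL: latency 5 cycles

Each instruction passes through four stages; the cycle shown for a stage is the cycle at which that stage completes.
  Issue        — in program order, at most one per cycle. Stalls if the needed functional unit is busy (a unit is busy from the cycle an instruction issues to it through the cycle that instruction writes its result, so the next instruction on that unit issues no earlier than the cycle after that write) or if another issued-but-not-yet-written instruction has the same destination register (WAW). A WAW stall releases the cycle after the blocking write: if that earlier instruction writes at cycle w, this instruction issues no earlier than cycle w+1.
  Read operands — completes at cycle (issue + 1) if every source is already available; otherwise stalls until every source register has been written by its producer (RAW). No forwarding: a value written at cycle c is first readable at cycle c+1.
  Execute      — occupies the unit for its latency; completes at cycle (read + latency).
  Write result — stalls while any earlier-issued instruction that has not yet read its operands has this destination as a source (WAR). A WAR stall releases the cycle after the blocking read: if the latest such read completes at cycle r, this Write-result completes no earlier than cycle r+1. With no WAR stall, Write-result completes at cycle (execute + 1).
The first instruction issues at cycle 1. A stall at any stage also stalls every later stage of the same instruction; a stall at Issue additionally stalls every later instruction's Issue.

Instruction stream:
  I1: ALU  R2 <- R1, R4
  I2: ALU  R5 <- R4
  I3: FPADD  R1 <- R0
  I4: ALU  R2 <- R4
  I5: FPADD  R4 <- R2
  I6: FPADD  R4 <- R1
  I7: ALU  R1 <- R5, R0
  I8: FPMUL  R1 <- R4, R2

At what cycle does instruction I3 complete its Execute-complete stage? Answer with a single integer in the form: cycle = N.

c1: issue I1 (ALU)
c2: I1 read-ops
c3: I1 finished on ALU
c4: I1→R2
c5: issue I2 (ALU)
c6: I2 read-ops; issue I3 (FPADD)
c7: I2 finished on ALU; I3 read-ops
c8: I2→R5
c9: issue I4 (ALU)
c10: I3 finished on FPADD; I4 read-ops
c11: I3→R1; I4 finished on ALU
c12: I4→R2; issue I5 (FPADD)
c13: I5 read-ops
c16: I5 finished on FPADD
c17: I5→R4
c18: issue I6 (FPADD)
c19: I6 read-ops; issue I7 (ALU)
c20: I7 read-ops
c21: I7 finished on ALU
c22: I6 finished on FPADD; I7→R1
c23: I6→R4; issue I8 (FPMUL)
c24: I8 read-ops
c29: I8 finished on FPMUL
c30: I8→R1

cycle = 10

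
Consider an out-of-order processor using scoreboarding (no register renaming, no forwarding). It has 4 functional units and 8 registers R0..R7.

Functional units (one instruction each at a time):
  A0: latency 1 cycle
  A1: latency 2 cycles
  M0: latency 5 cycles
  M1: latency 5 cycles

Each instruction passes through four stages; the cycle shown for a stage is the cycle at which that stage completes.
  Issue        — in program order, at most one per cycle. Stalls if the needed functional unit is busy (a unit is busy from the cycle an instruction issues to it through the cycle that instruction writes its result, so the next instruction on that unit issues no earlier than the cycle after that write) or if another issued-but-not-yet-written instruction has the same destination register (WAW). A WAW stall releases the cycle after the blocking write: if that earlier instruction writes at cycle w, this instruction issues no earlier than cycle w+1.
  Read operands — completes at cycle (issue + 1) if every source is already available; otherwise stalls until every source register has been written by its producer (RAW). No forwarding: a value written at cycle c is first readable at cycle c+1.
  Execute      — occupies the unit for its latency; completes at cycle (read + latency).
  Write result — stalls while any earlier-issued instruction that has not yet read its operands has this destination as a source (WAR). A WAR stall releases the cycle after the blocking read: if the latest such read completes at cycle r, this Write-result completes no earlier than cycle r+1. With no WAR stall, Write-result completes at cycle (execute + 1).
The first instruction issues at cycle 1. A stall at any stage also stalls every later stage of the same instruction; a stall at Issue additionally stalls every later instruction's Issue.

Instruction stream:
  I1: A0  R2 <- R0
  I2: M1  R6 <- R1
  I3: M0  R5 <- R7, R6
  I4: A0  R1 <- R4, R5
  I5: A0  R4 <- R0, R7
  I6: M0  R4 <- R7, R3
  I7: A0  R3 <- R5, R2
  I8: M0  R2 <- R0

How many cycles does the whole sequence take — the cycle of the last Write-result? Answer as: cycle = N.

[1] I1 issues→A0
[2] I1 reads; I2 issues→M1
[3] I1 exec-done; I2 reads; I3 issues→M0
[4] I1 writes R2
[5] I4 issues→A0
[8] I2 exec-done
[9] I2 writes R6
[10] I3 reads
[15] I3 exec-done
[16] I3 writes R5
[17] I4 reads
[18] I4 exec-done
[19] I4 writes R1
[20] I5 issues→A0
[21] I5 reads
[22] I5 exec-done
[23] I5 writes R4
[24] I6 issues→M0
[25] I6 reads; I7 issues→A0
[26] I7 reads
[27] I7 exec-done
[28] I7 writes R3
[30] I6 exec-done
[31] I6 writes R4
[32] I8 issues→M0
[33] I8 reads
[38] I8 exec-done
[39] I8 writes R2

cycle = 39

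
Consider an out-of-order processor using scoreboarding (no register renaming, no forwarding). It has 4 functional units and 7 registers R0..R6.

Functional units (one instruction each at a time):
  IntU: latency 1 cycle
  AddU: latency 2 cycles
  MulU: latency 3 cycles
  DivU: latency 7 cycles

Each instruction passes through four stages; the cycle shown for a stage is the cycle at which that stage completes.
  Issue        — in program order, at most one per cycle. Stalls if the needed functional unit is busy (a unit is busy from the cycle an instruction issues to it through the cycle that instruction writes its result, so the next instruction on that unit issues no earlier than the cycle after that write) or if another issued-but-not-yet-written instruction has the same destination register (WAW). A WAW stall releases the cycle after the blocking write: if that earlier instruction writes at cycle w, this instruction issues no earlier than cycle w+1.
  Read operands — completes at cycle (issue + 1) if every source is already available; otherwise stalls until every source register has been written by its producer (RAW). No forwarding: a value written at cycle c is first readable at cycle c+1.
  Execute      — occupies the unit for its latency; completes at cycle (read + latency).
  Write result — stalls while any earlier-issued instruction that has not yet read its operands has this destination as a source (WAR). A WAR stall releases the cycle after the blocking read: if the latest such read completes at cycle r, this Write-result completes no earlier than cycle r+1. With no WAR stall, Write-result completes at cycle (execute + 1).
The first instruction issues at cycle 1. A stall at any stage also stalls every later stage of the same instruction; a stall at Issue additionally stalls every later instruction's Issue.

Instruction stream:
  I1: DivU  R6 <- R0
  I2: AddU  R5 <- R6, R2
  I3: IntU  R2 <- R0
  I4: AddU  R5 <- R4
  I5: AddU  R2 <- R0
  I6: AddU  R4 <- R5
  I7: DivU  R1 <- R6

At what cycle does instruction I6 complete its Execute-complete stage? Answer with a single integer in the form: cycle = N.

I1: IS=1 RO=2 EX=9 WR=10
I2: IS=2 RO=11 EX=13 WR=14  [RAW R6: wait I1 write@10]
I3: IS=3 RO=4 EX=5 WR=12  [WAR R2: wait I2 read@11]
I4: IS=15 RO=16 EX=18 WR=19  [struct: AddU busy until I2 writes@14]
I5: IS=20 RO=21 EX=23 WR=24  [struct: AddU busy until I4 writes@19]
I6: IS=25 RO=26 EX=28 WR=29  [struct: AddU busy until I5 writes@24]
I7: IS=26 RO=27 EX=34 WR=35

cycle = 28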